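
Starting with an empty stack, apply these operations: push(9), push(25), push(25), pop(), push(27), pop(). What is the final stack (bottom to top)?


push(9) -> [9]
push(25) -> [9, 25]
push(25) -> [9, 25, 25]
pop() returns 25 -> [9, 25]
push(27) -> [9, 25, 27]
pop() returns 27 -> [9, 25]
Final stack (bottom to top): [9, 25]


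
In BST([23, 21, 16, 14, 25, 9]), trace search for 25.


BST root = 23
Search for 25: compare at each node
Path: [23, 25]


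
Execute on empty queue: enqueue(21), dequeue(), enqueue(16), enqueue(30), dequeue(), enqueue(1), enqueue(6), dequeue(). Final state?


enqueue(21) -> [21]
dequeue() returns 21 -> []
enqueue(16) -> [16]
enqueue(30) -> [16, 30]
dequeue() returns 16 -> [30]
enqueue(1) -> [30, 1]
enqueue(6) -> [30, 1, 6]
dequeue() returns 30 -> [1, 6]
Final queue (front to back): [1, 6]


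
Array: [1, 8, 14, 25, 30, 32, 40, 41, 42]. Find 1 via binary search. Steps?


Search for 1:
[0,8] mid=4 arr[4]=30
[0,3] mid=1 arr[1]=8
[0,0] mid=0 arr[0]=1
Total: 3 comparisons


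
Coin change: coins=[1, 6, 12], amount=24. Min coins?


dp[0]=0; dp[i]=1+min(dp[i-c] for c in coins)
...dp[19]=3, dp[20]=4, dp[21]=5, dp[22]=6, dp[23]=7, dp[24]=2
Minimum coins for 24 = 2


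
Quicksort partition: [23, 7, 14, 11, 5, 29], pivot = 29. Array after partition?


Elements <= 29 go left of pivot.
Result: [23, 7, 14, 11, 5, 29], pivot at index 5


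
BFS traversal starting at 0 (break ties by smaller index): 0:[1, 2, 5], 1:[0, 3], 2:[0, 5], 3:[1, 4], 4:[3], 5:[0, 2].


BFS queue: start with [0]
Visit order: [0, 1, 2, 5, 3, 4]


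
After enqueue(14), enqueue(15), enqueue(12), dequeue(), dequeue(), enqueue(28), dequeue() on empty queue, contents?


enqueue(14) -> [14]
enqueue(15) -> [14, 15]
enqueue(12) -> [14, 15, 12]
dequeue() returns 14 -> [15, 12]
dequeue() returns 15 -> [12]
enqueue(28) -> [12, 28]
dequeue() returns 12 -> [28]
Final queue (front to back): [28]


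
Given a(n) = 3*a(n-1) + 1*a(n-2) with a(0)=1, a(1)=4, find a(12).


Build bottom-up:
...a(10)=184318, a(11)=608761, a(12)=3*608761+1*184318=2010601


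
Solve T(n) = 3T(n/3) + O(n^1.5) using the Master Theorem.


a=3, b=3, c=1.5. log_3(3)=1 < c=1.5. Case 3: O(n^c) = O(n^1.500)
Complexity: O(n^1.500)


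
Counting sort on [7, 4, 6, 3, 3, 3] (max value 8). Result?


Count array: [0, 0, 0, 3, 1, 0, 1, 1, 0]
Reconstruct: [3, 3, 3, 4, 6, 7]


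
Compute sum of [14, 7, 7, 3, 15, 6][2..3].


Prefix sums: [0, 14, 21, 28, 31, 46, 52]
Sum[2..3] = prefix[4] - prefix[2] = 31 - 21 = 10


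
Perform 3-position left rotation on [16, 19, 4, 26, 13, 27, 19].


Left rotate by 3: [26, 13, 27, 19, 16, 19, 4]


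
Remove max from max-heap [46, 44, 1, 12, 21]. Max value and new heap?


Max = 46
Replace root with last, heapify down
Resulting heap: [44, 21, 1, 12]


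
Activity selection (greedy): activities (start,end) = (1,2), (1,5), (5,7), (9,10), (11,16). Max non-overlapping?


Greedy: pick earliest-ending, then skip overlaps.
Selected (4 activities): [(1, 2), (5, 7), (9, 10), (11, 16)]


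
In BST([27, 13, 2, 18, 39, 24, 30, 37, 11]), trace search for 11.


BST root = 27
Search for 11: compare at each node
Path: [27, 13, 2, 11]


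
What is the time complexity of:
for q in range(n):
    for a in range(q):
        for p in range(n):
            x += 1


Per nesting level: O(n) * O(n) [triangular over q] * O(n) = O(n^3)
Complexity: O(n^3)


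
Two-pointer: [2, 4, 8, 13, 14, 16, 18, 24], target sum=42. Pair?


Two pointers: lo=0, hi=7
Found pair: (18, 24) summing to 42


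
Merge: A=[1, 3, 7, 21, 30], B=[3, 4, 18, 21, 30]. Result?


Compare heads, take smaller each step.
Merged: [1, 3, 3, 4, 7, 18, 21, 21, 30, 30]


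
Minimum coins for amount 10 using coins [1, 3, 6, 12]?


dp[0]=0; dp[i]=1+min(dp[i-c] for c in coins)
...dp[5]=3, dp[6]=1, dp[7]=2, dp[8]=3, dp[9]=2, dp[10]=3
Minimum coins for 10 = 3


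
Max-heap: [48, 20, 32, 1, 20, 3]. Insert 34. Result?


Append 34: [48, 20, 32, 1, 20, 3, 34]
Bubble up: swap idx 6(34) with idx 2(32)
Result: [48, 20, 34, 1, 20, 3, 32]


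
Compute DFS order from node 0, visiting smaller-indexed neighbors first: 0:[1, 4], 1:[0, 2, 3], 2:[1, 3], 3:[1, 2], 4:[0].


DFS stack-based: start with [0]
Visit order: [0, 1, 2, 3, 4]


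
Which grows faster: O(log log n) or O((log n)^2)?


double-logarithmic grows slower than polylogarithmic
O(log log n) is asymptotically smaller; O((log n)^2) grows faster


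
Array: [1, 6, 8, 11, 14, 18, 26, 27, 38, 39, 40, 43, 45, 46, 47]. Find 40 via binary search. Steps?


Search for 40:
[0,14] mid=7 arr[7]=27
[8,14] mid=11 arr[11]=43
[8,10] mid=9 arr[9]=39
[10,10] mid=10 arr[10]=40
Total: 4 comparisons


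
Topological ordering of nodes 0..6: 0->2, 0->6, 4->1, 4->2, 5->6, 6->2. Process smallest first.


Kahn's algorithm, process smallest node first
Order: [0, 3, 4, 1, 5, 6, 2]


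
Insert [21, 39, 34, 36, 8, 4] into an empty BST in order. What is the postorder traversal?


Root = 21; build tree by BST insertion.
Postorder traversal: [4, 8, 36, 34, 39, 21]


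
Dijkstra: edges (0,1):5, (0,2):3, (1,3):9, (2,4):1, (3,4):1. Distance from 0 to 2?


Dijkstra from 0:
Distances: {0: 0, 1: 5, 2: 3, 3: 5, 4: 4}
Shortest distance to 2 = 3, path = [0, 2]


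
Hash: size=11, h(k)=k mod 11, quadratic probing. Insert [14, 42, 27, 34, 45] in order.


Insertions: 14->slot 3; 42->slot 9; 27->slot 5; 34->slot 1; 45->slot 2
Table: [None, 34, 45, 14, None, 27, None, None, None, 42, None]


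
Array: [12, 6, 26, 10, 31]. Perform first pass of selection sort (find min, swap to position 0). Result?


After one pass: [6, 12, 26, 10, 31]


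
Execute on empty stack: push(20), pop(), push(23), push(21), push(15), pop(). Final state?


push(20) -> [20]
pop() returns 20 -> []
push(23) -> [23]
push(21) -> [23, 21]
push(15) -> [23, 21, 15]
pop() returns 15 -> [23, 21]
Final stack (bottom to top): [23, 21]


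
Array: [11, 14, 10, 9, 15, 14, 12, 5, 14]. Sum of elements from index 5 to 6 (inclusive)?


Prefix sums: [0, 11, 25, 35, 44, 59, 73, 85, 90, 104]
Sum[5..6] = prefix[7] - prefix[5] = 85 - 59 = 26


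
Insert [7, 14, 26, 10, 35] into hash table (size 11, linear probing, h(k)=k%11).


Insertions: 7->slot 7; 14->slot 3; 26->slot 4; 10->slot 10; 35->slot 2
Table: [None, None, 35, 14, 26, None, None, 7, None, None, 10]


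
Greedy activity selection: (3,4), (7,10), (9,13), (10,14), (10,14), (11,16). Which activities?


Greedy: pick earliest-ending, then skip overlaps.
Selected (3 activities): [(3, 4), (7, 10), (10, 14)]


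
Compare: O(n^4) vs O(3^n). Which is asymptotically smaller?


quartic grows slower than exponential (base 3)
O(n^4) is asymptotically smaller; O(3^n) grows faster


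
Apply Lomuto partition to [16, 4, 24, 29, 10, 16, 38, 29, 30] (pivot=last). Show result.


Elements <= 30 go left of pivot.
Result: [16, 4, 24, 29, 10, 16, 29, 30, 38], pivot at index 7


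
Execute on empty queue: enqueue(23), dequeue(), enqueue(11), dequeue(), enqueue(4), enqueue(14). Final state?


enqueue(23) -> [23]
dequeue() returns 23 -> []
enqueue(11) -> [11]
dequeue() returns 11 -> []
enqueue(4) -> [4]
enqueue(14) -> [4, 14]
Final queue (front to back): [4, 14]


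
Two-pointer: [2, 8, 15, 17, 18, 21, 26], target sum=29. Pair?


Two pointers: lo=0, hi=6
Found pair: (8, 21) summing to 29


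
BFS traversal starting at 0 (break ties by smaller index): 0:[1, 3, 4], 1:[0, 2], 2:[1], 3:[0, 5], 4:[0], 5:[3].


BFS queue: start with [0]
Visit order: [0, 1, 3, 4, 2, 5]


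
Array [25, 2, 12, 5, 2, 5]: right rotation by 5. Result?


Right rotate by 5: [2, 12, 5, 2, 5, 25]


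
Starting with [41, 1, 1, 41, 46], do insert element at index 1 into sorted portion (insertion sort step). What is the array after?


After one pass: [1, 41, 1, 41, 46]


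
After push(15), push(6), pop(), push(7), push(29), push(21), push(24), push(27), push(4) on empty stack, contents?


push(15) -> [15]
push(6) -> [15, 6]
pop() returns 6 -> [15]
push(7) -> [15, 7]
push(29) -> [15, 7, 29]
push(21) -> [15, 7, 29, 21]
push(24) -> [15, 7, 29, 21, 24]
push(27) -> [15, 7, 29, 21, 24, 27]
push(4) -> [15, 7, 29, 21, 24, 27, 4]
Final stack (bottom to top): [15, 7, 29, 21, 24, 27, 4]


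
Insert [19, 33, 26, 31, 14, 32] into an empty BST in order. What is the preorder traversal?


Root = 19; build tree by BST insertion.
Preorder traversal: [19, 14, 33, 26, 31, 32]


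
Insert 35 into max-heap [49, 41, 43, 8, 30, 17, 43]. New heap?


Append 35: [49, 41, 43, 8, 30, 17, 43, 35]
Bubble up: swap idx 7(35) with idx 3(8)
Result: [49, 41, 43, 35, 30, 17, 43, 8]


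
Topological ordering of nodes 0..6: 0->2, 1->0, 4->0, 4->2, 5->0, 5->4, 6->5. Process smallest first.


Kahn's algorithm, process smallest node first
Order: [1, 3, 6, 5, 4, 0, 2]


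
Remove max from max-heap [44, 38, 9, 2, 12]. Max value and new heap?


Max = 44
Replace root with last, heapify down
Resulting heap: [38, 12, 9, 2]


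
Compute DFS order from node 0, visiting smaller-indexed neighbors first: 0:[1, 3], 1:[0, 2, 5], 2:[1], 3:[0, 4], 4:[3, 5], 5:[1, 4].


DFS stack-based: start with [0]
Visit order: [0, 1, 2, 5, 4, 3]


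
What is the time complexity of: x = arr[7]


Analysis: constant-time operation, no loop
Complexity: O(1)


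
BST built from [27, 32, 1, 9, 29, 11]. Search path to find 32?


BST root = 27
Search for 32: compare at each node
Path: [27, 32]


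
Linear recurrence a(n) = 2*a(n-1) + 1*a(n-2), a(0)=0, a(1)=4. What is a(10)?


Build bottom-up:
...a(8)=1632, a(9)=3940, a(10)=2*3940+1*1632=9512


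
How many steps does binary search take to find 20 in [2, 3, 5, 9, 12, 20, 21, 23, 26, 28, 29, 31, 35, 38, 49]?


Search for 20:
[0,14] mid=7 arr[7]=23
[0,6] mid=3 arr[3]=9
[4,6] mid=5 arr[5]=20
Total: 3 comparisons


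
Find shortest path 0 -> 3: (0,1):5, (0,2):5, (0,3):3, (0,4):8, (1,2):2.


Dijkstra from 0:
Distances: {0: 0, 1: 5, 2: 5, 3: 3, 4: 8}
Shortest distance to 3 = 3, path = [0, 3]


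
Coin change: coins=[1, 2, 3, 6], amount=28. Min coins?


dp[0]=0; dp[i]=1+min(dp[i-c] for c in coins)
...dp[23]=5, dp[24]=4, dp[25]=5, dp[26]=5, dp[27]=5, dp[28]=6
Minimum coins for 28 = 6


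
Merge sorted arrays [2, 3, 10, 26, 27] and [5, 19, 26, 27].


Compare heads, take smaller each step.
Merged: [2, 3, 5, 10, 19, 26, 26, 27, 27]


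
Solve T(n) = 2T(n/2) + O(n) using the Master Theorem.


a=2, b=2, c=1. log_2(2)=1 = c=1. Case 2: O(n^c log n) = O(n log n)
Complexity: O(n log n)


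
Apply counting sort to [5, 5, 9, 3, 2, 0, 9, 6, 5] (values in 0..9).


Count array: [1, 0, 1, 1, 0, 3, 1, 0, 0, 2]
Reconstruct: [0, 2, 3, 5, 5, 5, 6, 9, 9]


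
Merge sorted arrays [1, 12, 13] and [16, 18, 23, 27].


Compare heads, take smaller each step.
Merged: [1, 12, 13, 16, 18, 23, 27]


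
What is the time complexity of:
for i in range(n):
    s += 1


Per nesting level: O(n) = O(n)
Complexity: O(n)


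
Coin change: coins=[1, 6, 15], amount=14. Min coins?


dp[0]=0; dp[i]=1+min(dp[i-c] for c in coins)
...dp[9]=4, dp[10]=5, dp[11]=6, dp[12]=2, dp[13]=3, dp[14]=4
Minimum coins for 14 = 4


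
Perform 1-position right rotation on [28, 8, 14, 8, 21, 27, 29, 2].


Right rotate by 1: [2, 28, 8, 14, 8, 21, 27, 29]


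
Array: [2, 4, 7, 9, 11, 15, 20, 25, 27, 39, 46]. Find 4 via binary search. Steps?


Search for 4:
[0,10] mid=5 arr[5]=15
[0,4] mid=2 arr[2]=7
[0,1] mid=0 arr[0]=2
[1,1] mid=1 arr[1]=4
Total: 4 comparisons


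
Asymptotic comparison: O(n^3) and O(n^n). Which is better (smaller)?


cubic grows slower than n^n
O(n^3) is asymptotically smaller; O(n^n) grows faster


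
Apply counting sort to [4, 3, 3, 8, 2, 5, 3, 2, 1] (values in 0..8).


Count array: [0, 1, 2, 3, 1, 1, 0, 0, 1]
Reconstruct: [1, 2, 2, 3, 3, 3, 4, 5, 8]


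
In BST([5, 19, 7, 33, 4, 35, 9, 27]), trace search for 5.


BST root = 5
Search for 5: compare at each node
Path: [5]


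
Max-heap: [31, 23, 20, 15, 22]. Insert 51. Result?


Append 51: [31, 23, 20, 15, 22, 51]
Bubble up: swap idx 5(51) with idx 2(20); swap idx 2(51) with idx 0(31)
Result: [51, 23, 31, 15, 22, 20]


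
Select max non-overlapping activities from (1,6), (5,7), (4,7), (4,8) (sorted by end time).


Greedy: pick earliest-ending, then skip overlaps.
Selected (1 activities): [(1, 6)]


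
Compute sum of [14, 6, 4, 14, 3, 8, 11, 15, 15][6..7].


Prefix sums: [0, 14, 20, 24, 38, 41, 49, 60, 75, 90]
Sum[6..7] = prefix[8] - prefix[6] = 75 - 49 = 26


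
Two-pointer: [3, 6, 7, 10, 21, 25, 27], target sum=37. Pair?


Two pointers: lo=0, hi=6
Found pair: (10, 27) summing to 37


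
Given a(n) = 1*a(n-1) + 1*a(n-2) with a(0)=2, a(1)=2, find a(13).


Build bottom-up:
...a(11)=288, a(12)=466, a(13)=1*466+1*288=754


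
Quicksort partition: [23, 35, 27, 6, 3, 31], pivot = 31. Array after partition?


Elements <= 31 go left of pivot.
Result: [23, 27, 6, 3, 31, 35], pivot at index 4


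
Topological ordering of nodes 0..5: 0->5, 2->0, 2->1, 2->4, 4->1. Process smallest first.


Kahn's algorithm, process smallest node first
Order: [2, 0, 3, 4, 1, 5]


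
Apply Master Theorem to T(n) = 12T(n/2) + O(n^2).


a=12, b=2, c=2. log_2(12)=3.585 > c=2. Case 1: O(n^log_b(a)) = O(n^3.585)
Complexity: O(n^3.585)


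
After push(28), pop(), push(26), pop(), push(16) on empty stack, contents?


push(28) -> [28]
pop() returns 28 -> []
push(26) -> [26]
pop() returns 26 -> []
push(16) -> [16]
Final stack (bottom to top): [16]


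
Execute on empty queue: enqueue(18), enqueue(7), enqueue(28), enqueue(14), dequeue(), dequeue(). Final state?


enqueue(18) -> [18]
enqueue(7) -> [18, 7]
enqueue(28) -> [18, 7, 28]
enqueue(14) -> [18, 7, 28, 14]
dequeue() returns 18 -> [7, 28, 14]
dequeue() returns 7 -> [28, 14]
Final queue (front to back): [28, 14]


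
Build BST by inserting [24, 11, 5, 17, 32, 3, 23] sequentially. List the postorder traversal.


Root = 24; build tree by BST insertion.
Postorder traversal: [3, 5, 23, 17, 11, 32, 24]


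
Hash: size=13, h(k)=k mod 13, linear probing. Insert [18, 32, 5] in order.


Insertions: 18->slot 5; 32->slot 6; 5->slot 7
Table: [None, None, None, None, None, 18, 32, 5, None, None, None, None, None]


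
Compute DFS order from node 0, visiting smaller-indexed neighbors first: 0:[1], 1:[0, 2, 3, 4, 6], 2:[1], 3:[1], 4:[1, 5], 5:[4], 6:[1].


DFS stack-based: start with [0]
Visit order: [0, 1, 2, 3, 4, 5, 6]


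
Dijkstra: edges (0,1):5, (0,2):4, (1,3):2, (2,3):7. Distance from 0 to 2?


Dijkstra from 0:
Distances: {0: 0, 1: 5, 2: 4, 3: 7}
Shortest distance to 2 = 4, path = [0, 2]


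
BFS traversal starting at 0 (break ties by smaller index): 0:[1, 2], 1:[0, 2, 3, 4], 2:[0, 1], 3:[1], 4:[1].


BFS queue: start with [0]
Visit order: [0, 1, 2, 3, 4]


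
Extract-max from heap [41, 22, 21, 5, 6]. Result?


Max = 41
Replace root with last, heapify down
Resulting heap: [22, 6, 21, 5]


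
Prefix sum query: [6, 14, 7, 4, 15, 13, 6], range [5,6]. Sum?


Prefix sums: [0, 6, 20, 27, 31, 46, 59, 65]
Sum[5..6] = prefix[7] - prefix[5] = 65 - 46 = 19


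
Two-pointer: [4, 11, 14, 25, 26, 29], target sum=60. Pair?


Two pointers: lo=0, hi=5
No pair sums to 60


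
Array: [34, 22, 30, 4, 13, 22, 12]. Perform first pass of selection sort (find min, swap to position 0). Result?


After one pass: [4, 22, 30, 34, 13, 22, 12]


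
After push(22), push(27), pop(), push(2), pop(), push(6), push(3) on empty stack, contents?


push(22) -> [22]
push(27) -> [22, 27]
pop() returns 27 -> [22]
push(2) -> [22, 2]
pop() returns 2 -> [22]
push(6) -> [22, 6]
push(3) -> [22, 6, 3]
Final stack (bottom to top): [22, 6, 3]


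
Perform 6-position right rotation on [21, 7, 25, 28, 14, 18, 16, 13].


Right rotate by 6: [25, 28, 14, 18, 16, 13, 21, 7]


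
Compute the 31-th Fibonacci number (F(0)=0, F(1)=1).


F(n)=F(n-1)+F(n-2)
...F(29)=514229, F(30)=832040, F(31)=1346269


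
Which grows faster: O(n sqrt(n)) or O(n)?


linear grows slower than n^1.5
O(n) is asymptotically smaller; O(n sqrt(n)) grows faster


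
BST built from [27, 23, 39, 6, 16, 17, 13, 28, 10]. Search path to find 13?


BST root = 27
Search for 13: compare at each node
Path: [27, 23, 6, 16, 13]


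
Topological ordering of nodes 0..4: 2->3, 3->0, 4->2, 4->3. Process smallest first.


Kahn's algorithm, process smallest node first
Order: [1, 4, 2, 3, 0]


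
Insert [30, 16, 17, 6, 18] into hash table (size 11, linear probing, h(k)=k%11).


Insertions: 30->slot 8; 16->slot 5; 17->slot 6; 6->slot 7; 18->slot 9
Table: [None, None, None, None, None, 16, 17, 6, 30, 18, None]


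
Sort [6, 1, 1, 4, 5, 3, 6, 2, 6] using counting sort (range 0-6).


Count array: [0, 2, 1, 1, 1, 1, 3]
Reconstruct: [1, 1, 2, 3, 4, 5, 6, 6, 6]


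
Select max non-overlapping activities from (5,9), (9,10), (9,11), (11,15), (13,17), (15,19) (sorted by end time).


Greedy: pick earliest-ending, then skip overlaps.
Selected (4 activities): [(5, 9), (9, 10), (11, 15), (15, 19)]


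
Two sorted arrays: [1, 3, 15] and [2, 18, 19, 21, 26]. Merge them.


Compare heads, take smaller each step.
Merged: [1, 2, 3, 15, 18, 19, 21, 26]


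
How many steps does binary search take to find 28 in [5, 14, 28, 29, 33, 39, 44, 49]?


Search for 28:
[0,7] mid=3 arr[3]=29
[0,2] mid=1 arr[1]=14
[2,2] mid=2 arr[2]=28
Total: 3 comparisons


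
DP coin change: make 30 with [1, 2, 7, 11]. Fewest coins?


dp[0]=0; dp[i]=1+min(dp[i-c] for c in coins)
...dp[25]=3, dp[26]=4, dp[27]=4, dp[28]=4, dp[29]=3, dp[30]=4
Minimum coins for 30 = 4


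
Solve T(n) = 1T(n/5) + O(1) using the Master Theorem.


a=1, b=5, c=0. log_5(1)=0 = c=0. Case 2: O(n^c log n) = O(log n)
Complexity: O(log n)


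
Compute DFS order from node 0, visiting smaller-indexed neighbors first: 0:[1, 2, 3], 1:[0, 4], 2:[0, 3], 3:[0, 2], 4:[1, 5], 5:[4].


DFS stack-based: start with [0]
Visit order: [0, 1, 4, 5, 2, 3]


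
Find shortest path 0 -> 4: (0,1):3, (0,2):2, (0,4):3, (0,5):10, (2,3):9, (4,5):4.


Dijkstra from 0:
Distances: {0: 0, 1: 3, 2: 2, 3: 11, 4: 3, 5: 7}
Shortest distance to 4 = 3, path = [0, 4]


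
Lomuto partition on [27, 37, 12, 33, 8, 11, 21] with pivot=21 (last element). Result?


Elements <= 21 go left of pivot.
Result: [12, 8, 11, 21, 37, 27, 33], pivot at index 3


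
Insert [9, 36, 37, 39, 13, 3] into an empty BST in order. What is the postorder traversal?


Root = 9; build tree by BST insertion.
Postorder traversal: [3, 13, 39, 37, 36, 9]


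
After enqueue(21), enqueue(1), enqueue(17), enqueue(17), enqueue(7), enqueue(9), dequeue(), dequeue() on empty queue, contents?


enqueue(21) -> [21]
enqueue(1) -> [21, 1]
enqueue(17) -> [21, 1, 17]
enqueue(17) -> [21, 1, 17, 17]
enqueue(7) -> [21, 1, 17, 17, 7]
enqueue(9) -> [21, 1, 17, 17, 7, 9]
dequeue() returns 21 -> [1, 17, 17, 7, 9]
dequeue() returns 1 -> [17, 17, 7, 9]
Final queue (front to back): [17, 17, 7, 9]


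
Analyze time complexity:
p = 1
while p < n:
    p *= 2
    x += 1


Per nesting level: O(log n) = O(log n)
Complexity: O(log n)


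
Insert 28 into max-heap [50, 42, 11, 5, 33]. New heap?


Append 28: [50, 42, 11, 5, 33, 28]
Bubble up: swap idx 5(28) with idx 2(11)
Result: [50, 42, 28, 5, 33, 11]


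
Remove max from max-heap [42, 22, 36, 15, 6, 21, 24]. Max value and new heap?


Max = 42
Replace root with last, heapify down
Resulting heap: [36, 22, 24, 15, 6, 21]


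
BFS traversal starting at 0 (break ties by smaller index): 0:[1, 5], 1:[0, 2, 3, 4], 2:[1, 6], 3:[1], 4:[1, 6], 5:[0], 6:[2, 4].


BFS queue: start with [0]
Visit order: [0, 1, 5, 2, 3, 4, 6]


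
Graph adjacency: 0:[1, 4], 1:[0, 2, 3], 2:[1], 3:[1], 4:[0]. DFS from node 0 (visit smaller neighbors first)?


DFS stack-based: start with [0]
Visit order: [0, 1, 2, 3, 4]


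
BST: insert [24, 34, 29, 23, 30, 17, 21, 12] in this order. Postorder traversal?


Root = 24; build tree by BST insertion.
Postorder traversal: [12, 21, 17, 23, 30, 29, 34, 24]


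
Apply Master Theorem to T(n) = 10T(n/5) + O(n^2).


a=10, b=5, c=2. log_5(10)=1.431 < c=2. Case 3: O(n^c) = O(n^2)
Complexity: O(n^2)


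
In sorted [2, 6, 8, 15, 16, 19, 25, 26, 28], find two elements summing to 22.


Two pointers: lo=0, hi=8
Found pair: (6, 16) summing to 22


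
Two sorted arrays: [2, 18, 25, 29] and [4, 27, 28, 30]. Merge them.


Compare heads, take smaller each step.
Merged: [2, 4, 18, 25, 27, 28, 29, 30]


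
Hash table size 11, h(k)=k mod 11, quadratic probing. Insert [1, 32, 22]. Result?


Insertions: 1->slot 1; 32->slot 10; 22->slot 0
Table: [22, 1, None, None, None, None, None, None, None, None, 32]


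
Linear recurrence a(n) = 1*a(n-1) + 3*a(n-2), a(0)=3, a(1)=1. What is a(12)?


Build bottom-up:
...a(10)=5731, a(11)=13114, a(12)=1*13114+3*5731=30307


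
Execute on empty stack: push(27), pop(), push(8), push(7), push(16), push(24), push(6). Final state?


push(27) -> [27]
pop() returns 27 -> []
push(8) -> [8]
push(7) -> [8, 7]
push(16) -> [8, 7, 16]
push(24) -> [8, 7, 16, 24]
push(6) -> [8, 7, 16, 24, 6]
Final stack (bottom to top): [8, 7, 16, 24, 6]


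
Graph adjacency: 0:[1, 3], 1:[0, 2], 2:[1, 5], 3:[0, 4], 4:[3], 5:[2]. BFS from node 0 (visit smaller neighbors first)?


BFS queue: start with [0]
Visit order: [0, 1, 3, 2, 4, 5]


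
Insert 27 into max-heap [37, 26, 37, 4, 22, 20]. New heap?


Append 27: [37, 26, 37, 4, 22, 20, 27]
Bubble up: no swaps needed
Result: [37, 26, 37, 4, 22, 20, 27]


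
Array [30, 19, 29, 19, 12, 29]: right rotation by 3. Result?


Right rotate by 3: [19, 12, 29, 30, 19, 29]


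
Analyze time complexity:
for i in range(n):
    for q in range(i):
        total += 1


Per nesting level: O(n) * O(n) [triangular over i] = O(n^2)
Complexity: O(n^2)


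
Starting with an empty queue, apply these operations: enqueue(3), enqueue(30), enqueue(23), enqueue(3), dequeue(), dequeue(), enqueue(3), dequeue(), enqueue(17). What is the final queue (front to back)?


enqueue(3) -> [3]
enqueue(30) -> [3, 30]
enqueue(23) -> [3, 30, 23]
enqueue(3) -> [3, 30, 23, 3]
dequeue() returns 3 -> [30, 23, 3]
dequeue() returns 30 -> [23, 3]
enqueue(3) -> [23, 3, 3]
dequeue() returns 23 -> [3, 3]
enqueue(17) -> [3, 3, 17]
Final queue (front to back): [3, 3, 17]


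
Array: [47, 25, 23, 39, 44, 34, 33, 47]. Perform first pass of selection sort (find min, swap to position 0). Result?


After one pass: [23, 25, 47, 39, 44, 34, 33, 47]


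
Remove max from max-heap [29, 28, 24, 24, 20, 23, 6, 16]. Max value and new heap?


Max = 29
Replace root with last, heapify down
Resulting heap: [28, 24, 24, 16, 20, 23, 6]


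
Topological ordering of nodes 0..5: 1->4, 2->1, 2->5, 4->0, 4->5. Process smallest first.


Kahn's algorithm, process smallest node first
Order: [2, 1, 3, 4, 0, 5]


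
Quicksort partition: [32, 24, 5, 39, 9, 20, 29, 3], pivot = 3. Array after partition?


Elements <= 3 go left of pivot.
Result: [3, 24, 5, 39, 9, 20, 29, 32], pivot at index 0


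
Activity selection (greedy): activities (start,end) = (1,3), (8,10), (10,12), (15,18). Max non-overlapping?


Greedy: pick earliest-ending, then skip overlaps.
Selected (4 activities): [(1, 3), (8, 10), (10, 12), (15, 18)]


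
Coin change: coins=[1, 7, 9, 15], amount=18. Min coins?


dp[0]=0; dp[i]=1+min(dp[i-c] for c in coins)
...dp[13]=5, dp[14]=2, dp[15]=1, dp[16]=2, dp[17]=3, dp[18]=2
Minimum coins for 18 = 2


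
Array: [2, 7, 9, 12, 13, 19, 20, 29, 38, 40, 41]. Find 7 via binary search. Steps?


Search for 7:
[0,10] mid=5 arr[5]=19
[0,4] mid=2 arr[2]=9
[0,1] mid=0 arr[0]=2
[1,1] mid=1 arr[1]=7
Total: 4 comparisons


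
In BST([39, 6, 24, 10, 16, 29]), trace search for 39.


BST root = 39
Search for 39: compare at each node
Path: [39]


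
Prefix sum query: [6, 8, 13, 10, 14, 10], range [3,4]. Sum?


Prefix sums: [0, 6, 14, 27, 37, 51, 61]
Sum[3..4] = prefix[5] - prefix[3] = 51 - 27 = 24


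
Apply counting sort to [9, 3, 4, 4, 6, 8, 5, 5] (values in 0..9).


Count array: [0, 0, 0, 1, 2, 2, 1, 0, 1, 1]
Reconstruct: [3, 4, 4, 5, 5, 6, 8, 9]


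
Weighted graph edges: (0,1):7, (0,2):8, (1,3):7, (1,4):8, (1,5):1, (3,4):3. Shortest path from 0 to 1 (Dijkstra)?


Dijkstra from 0:
Distances: {0: 0, 1: 7, 2: 8, 3: 14, 4: 15, 5: 8}
Shortest distance to 1 = 7, path = [0, 1]


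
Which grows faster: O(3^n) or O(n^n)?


exponential (base 3) grows slower than n^n
O(3^n) is asymptotically smaller; O(n^n) grows faster


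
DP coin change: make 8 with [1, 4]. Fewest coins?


dp[0]=0; dp[i]=1+min(dp[i-c] for c in coins)
...dp[3]=3, dp[4]=1, dp[5]=2, dp[6]=3, dp[7]=4, dp[8]=2
Minimum coins for 8 = 2


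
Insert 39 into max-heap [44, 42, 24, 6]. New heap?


Append 39: [44, 42, 24, 6, 39]
Bubble up: no swaps needed
Result: [44, 42, 24, 6, 39]


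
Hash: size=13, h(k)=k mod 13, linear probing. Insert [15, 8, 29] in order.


Insertions: 15->slot 2; 8->slot 8; 29->slot 3
Table: [None, None, 15, 29, None, None, None, None, 8, None, None, None, None]


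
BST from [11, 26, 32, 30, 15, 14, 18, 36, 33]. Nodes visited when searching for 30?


BST root = 11
Search for 30: compare at each node
Path: [11, 26, 32, 30]


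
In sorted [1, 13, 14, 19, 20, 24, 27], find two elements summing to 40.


Two pointers: lo=0, hi=6
Found pair: (13, 27) summing to 40


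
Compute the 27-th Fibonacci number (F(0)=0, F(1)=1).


F(n)=F(n-1)+F(n-2)
...F(25)=75025, F(26)=121393, F(27)=196418


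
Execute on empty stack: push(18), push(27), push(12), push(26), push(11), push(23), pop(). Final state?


push(18) -> [18]
push(27) -> [18, 27]
push(12) -> [18, 27, 12]
push(26) -> [18, 27, 12, 26]
push(11) -> [18, 27, 12, 26, 11]
push(23) -> [18, 27, 12, 26, 11, 23]
pop() returns 23 -> [18, 27, 12, 26, 11]
Final stack (bottom to top): [18, 27, 12, 26, 11]


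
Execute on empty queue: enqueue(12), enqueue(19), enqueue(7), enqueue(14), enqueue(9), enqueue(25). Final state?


enqueue(12) -> [12]
enqueue(19) -> [12, 19]
enqueue(7) -> [12, 19, 7]
enqueue(14) -> [12, 19, 7, 14]
enqueue(9) -> [12, 19, 7, 14, 9]
enqueue(25) -> [12, 19, 7, 14, 9, 25]
Final queue (front to back): [12, 19, 7, 14, 9, 25]


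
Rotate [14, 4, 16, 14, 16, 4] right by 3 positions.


Right rotate by 3: [14, 16, 4, 14, 4, 16]


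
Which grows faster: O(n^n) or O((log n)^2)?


polylogarithmic grows slower than n^n
O((log n)^2) is asymptotically smaller; O(n^n) grows faster


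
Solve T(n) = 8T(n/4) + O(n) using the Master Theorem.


a=8, b=4, c=1. log_4(8)=1.5 > c=1. Case 1: O(n^log_b(a)) = O(n^1.500)
Complexity: O(n^1.500)


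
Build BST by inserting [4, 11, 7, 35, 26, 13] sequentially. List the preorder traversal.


Root = 4; build tree by BST insertion.
Preorder traversal: [4, 11, 7, 35, 26, 13]


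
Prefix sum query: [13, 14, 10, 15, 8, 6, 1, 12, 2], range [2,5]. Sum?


Prefix sums: [0, 13, 27, 37, 52, 60, 66, 67, 79, 81]
Sum[2..5] = prefix[6] - prefix[2] = 66 - 27 = 39


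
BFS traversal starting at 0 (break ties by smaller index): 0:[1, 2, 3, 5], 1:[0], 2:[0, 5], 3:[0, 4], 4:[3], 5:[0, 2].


BFS queue: start with [0]
Visit order: [0, 1, 2, 3, 5, 4]


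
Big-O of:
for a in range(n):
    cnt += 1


Per nesting level: O(n) = O(n)
Complexity: O(n)


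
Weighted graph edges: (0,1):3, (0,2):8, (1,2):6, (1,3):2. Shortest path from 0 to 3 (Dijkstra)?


Dijkstra from 0:
Distances: {0: 0, 1: 3, 2: 8, 3: 5}
Shortest distance to 3 = 5, path = [0, 1, 3]


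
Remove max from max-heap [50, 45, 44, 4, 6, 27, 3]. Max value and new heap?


Max = 50
Replace root with last, heapify down
Resulting heap: [45, 6, 44, 4, 3, 27]


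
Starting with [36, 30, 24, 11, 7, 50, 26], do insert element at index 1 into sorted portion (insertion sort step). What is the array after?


After one pass: [30, 36, 24, 11, 7, 50, 26]


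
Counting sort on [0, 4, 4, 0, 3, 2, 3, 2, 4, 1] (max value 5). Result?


Count array: [2, 1, 2, 2, 3, 0]
Reconstruct: [0, 0, 1, 2, 2, 3, 3, 4, 4, 4]


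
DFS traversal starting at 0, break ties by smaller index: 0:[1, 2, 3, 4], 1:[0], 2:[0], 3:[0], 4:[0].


DFS stack-based: start with [0]
Visit order: [0, 1, 2, 3, 4]


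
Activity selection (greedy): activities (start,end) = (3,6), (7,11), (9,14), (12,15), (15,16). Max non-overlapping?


Greedy: pick earliest-ending, then skip overlaps.
Selected (4 activities): [(3, 6), (7, 11), (12, 15), (15, 16)]


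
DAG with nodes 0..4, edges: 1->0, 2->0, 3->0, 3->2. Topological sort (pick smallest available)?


Kahn's algorithm, process smallest node first
Order: [1, 3, 2, 0, 4]


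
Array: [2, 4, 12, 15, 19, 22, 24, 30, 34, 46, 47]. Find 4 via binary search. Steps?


Search for 4:
[0,10] mid=5 arr[5]=22
[0,4] mid=2 arr[2]=12
[0,1] mid=0 arr[0]=2
[1,1] mid=1 arr[1]=4
Total: 4 comparisons


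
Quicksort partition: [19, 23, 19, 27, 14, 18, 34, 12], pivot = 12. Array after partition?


Elements <= 12 go left of pivot.
Result: [12, 23, 19, 27, 14, 18, 34, 19], pivot at index 0


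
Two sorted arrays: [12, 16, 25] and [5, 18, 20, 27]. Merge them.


Compare heads, take smaller each step.
Merged: [5, 12, 16, 18, 20, 25, 27]


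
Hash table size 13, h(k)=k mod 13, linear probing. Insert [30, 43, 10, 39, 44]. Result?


Insertions: 30->slot 4; 43->slot 5; 10->slot 10; 39->slot 0; 44->slot 6
Table: [39, None, None, None, 30, 43, 44, None, None, None, 10, None, None]


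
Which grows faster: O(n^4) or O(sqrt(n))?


sublinear grows slower than quartic
O(sqrt(n)) is asymptotically smaller; O(n^4) grows faster


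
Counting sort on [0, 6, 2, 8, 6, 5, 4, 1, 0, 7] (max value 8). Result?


Count array: [2, 1, 1, 0, 1, 1, 2, 1, 1]
Reconstruct: [0, 0, 1, 2, 4, 5, 6, 6, 7, 8]


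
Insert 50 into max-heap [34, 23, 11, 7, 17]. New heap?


Append 50: [34, 23, 11, 7, 17, 50]
Bubble up: swap idx 5(50) with idx 2(11); swap idx 2(50) with idx 0(34)
Result: [50, 23, 34, 7, 17, 11]


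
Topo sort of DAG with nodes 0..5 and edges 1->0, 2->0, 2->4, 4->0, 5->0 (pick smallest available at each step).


Kahn's algorithm, process smallest node first
Order: [1, 2, 3, 4, 5, 0]


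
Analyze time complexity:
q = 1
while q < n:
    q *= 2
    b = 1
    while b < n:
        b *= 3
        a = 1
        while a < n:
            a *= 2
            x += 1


Per nesting level: O(log n) * O(log n) * O(log n) = O((log n)^3)
Complexity: O((log n)^3)


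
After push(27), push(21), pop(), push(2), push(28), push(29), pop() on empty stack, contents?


push(27) -> [27]
push(21) -> [27, 21]
pop() returns 21 -> [27]
push(2) -> [27, 2]
push(28) -> [27, 2, 28]
push(29) -> [27, 2, 28, 29]
pop() returns 29 -> [27, 2, 28]
Final stack (bottom to top): [27, 2, 28]


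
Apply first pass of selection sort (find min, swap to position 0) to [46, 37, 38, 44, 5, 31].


After one pass: [5, 37, 38, 44, 46, 31]


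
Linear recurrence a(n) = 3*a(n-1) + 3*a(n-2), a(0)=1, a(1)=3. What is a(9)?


Build bottom-up:
...a(7)=9315, a(8)=35316, a(9)=3*35316+3*9315=133893


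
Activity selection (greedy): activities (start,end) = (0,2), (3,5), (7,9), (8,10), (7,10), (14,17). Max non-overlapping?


Greedy: pick earliest-ending, then skip overlaps.
Selected (4 activities): [(0, 2), (3, 5), (7, 9), (14, 17)]


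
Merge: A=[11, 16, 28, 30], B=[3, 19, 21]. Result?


Compare heads, take smaller each step.
Merged: [3, 11, 16, 19, 21, 28, 30]


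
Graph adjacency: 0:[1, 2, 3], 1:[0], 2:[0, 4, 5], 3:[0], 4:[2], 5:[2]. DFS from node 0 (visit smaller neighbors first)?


DFS stack-based: start with [0]
Visit order: [0, 1, 2, 4, 5, 3]


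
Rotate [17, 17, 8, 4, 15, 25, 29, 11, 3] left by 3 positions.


Left rotate by 3: [4, 15, 25, 29, 11, 3, 17, 17, 8]


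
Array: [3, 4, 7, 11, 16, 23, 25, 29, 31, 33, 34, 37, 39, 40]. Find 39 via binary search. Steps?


Search for 39:
[0,13] mid=6 arr[6]=25
[7,13] mid=10 arr[10]=34
[11,13] mid=12 arr[12]=39
Total: 3 comparisons


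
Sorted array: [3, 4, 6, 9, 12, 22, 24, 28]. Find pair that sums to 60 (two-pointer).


Two pointers: lo=0, hi=7
No pair sums to 60


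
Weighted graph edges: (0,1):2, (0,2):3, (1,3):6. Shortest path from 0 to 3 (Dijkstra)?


Dijkstra from 0:
Distances: {0: 0, 1: 2, 2: 3, 3: 8}
Shortest distance to 3 = 8, path = [0, 1, 3]


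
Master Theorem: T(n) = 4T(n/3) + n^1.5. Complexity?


a=4, b=3, c=1.5. log_3(4)=1.262 < c=1.5. Case 3: O(n^c) = O(n^1.500)
Complexity: O(n^1.500)


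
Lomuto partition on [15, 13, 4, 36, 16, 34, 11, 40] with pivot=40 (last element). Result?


Elements <= 40 go left of pivot.
Result: [15, 13, 4, 36, 16, 34, 11, 40], pivot at index 7


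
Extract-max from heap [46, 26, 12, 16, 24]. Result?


Max = 46
Replace root with last, heapify down
Resulting heap: [26, 24, 12, 16]


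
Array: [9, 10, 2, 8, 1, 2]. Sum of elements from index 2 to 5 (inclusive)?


Prefix sums: [0, 9, 19, 21, 29, 30, 32]
Sum[2..5] = prefix[6] - prefix[2] = 32 - 19 = 13


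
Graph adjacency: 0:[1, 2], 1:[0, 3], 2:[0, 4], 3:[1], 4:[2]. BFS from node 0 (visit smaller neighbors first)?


BFS queue: start with [0]
Visit order: [0, 1, 2, 3, 4]


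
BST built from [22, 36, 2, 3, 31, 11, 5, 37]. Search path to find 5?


BST root = 22
Search for 5: compare at each node
Path: [22, 2, 3, 11, 5]


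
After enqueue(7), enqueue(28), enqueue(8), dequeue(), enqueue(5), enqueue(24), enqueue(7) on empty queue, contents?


enqueue(7) -> [7]
enqueue(28) -> [7, 28]
enqueue(8) -> [7, 28, 8]
dequeue() returns 7 -> [28, 8]
enqueue(5) -> [28, 8, 5]
enqueue(24) -> [28, 8, 5, 24]
enqueue(7) -> [28, 8, 5, 24, 7]
Final queue (front to back): [28, 8, 5, 24, 7]


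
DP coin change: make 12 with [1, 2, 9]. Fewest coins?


dp[0]=0; dp[i]=1+min(dp[i-c] for c in coins)
...dp[7]=4, dp[8]=4, dp[9]=1, dp[10]=2, dp[11]=2, dp[12]=3
Minimum coins for 12 = 3


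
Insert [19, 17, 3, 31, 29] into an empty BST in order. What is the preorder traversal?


Root = 19; build tree by BST insertion.
Preorder traversal: [19, 17, 3, 31, 29]


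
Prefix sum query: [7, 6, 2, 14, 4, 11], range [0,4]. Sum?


Prefix sums: [0, 7, 13, 15, 29, 33, 44]
Sum[0..4] = prefix[5] - prefix[0] = 33 - 0 = 33


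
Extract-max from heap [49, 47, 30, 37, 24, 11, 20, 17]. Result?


Max = 49
Replace root with last, heapify down
Resulting heap: [47, 37, 30, 17, 24, 11, 20]


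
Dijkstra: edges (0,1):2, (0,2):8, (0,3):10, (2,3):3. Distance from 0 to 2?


Dijkstra from 0:
Distances: {0: 0, 1: 2, 2: 8, 3: 10}
Shortest distance to 2 = 8, path = [0, 2]


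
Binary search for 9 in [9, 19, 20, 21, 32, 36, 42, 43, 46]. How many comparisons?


Search for 9:
[0,8] mid=4 arr[4]=32
[0,3] mid=1 arr[1]=19
[0,0] mid=0 arr[0]=9
Total: 3 comparisons


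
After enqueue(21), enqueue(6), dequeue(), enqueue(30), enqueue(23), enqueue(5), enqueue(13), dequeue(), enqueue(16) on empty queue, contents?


enqueue(21) -> [21]
enqueue(6) -> [21, 6]
dequeue() returns 21 -> [6]
enqueue(30) -> [6, 30]
enqueue(23) -> [6, 30, 23]
enqueue(5) -> [6, 30, 23, 5]
enqueue(13) -> [6, 30, 23, 5, 13]
dequeue() returns 6 -> [30, 23, 5, 13]
enqueue(16) -> [30, 23, 5, 13, 16]
Final queue (front to back): [30, 23, 5, 13, 16]


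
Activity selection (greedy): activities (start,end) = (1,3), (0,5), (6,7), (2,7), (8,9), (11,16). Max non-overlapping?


Greedy: pick earliest-ending, then skip overlaps.
Selected (4 activities): [(1, 3), (6, 7), (8, 9), (11, 16)]


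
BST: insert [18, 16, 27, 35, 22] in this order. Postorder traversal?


Root = 18; build tree by BST insertion.
Postorder traversal: [16, 22, 35, 27, 18]


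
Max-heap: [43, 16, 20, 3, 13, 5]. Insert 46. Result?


Append 46: [43, 16, 20, 3, 13, 5, 46]
Bubble up: swap idx 6(46) with idx 2(20); swap idx 2(46) with idx 0(43)
Result: [46, 16, 43, 3, 13, 5, 20]


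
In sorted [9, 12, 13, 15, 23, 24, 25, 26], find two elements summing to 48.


Two pointers: lo=0, hi=7
Found pair: (23, 25) summing to 48


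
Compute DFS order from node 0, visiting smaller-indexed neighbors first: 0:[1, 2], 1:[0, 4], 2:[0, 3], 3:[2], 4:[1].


DFS stack-based: start with [0]
Visit order: [0, 1, 4, 2, 3]


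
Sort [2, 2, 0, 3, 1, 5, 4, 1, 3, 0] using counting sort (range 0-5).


Count array: [2, 2, 2, 2, 1, 1]
Reconstruct: [0, 0, 1, 1, 2, 2, 3, 3, 4, 5]


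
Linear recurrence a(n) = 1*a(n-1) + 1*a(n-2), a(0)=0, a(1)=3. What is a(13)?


Build bottom-up:
...a(11)=267, a(12)=432, a(13)=1*432+1*267=699


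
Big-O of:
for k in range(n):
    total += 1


Per nesting level: O(n) = O(n)
Complexity: O(n)


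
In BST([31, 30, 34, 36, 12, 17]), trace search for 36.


BST root = 31
Search for 36: compare at each node
Path: [31, 34, 36]


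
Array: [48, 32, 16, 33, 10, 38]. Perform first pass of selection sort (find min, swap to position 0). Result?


After one pass: [10, 32, 16, 33, 48, 38]


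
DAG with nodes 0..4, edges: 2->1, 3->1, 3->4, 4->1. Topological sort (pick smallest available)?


Kahn's algorithm, process smallest node first
Order: [0, 2, 3, 4, 1]


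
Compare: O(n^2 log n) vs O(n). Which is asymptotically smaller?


linear grows slower than n^2 log n
O(n) is asymptotically smaller; O(n^2 log n) grows faster


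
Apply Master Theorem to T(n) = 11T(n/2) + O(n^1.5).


a=11, b=2, c=1.5. log_2(11)=3.459 > c=1.5. Case 1: O(n^log_b(a)) = O(n^3.459)
Complexity: O(n^3.459)


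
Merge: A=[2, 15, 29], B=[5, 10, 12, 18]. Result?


Compare heads, take smaller each step.
Merged: [2, 5, 10, 12, 15, 18, 29]


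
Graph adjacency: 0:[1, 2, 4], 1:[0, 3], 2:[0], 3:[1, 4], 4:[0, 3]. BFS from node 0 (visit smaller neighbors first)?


BFS queue: start with [0]
Visit order: [0, 1, 2, 4, 3]


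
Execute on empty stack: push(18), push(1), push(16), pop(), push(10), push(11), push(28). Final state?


push(18) -> [18]
push(1) -> [18, 1]
push(16) -> [18, 1, 16]
pop() returns 16 -> [18, 1]
push(10) -> [18, 1, 10]
push(11) -> [18, 1, 10, 11]
push(28) -> [18, 1, 10, 11, 28]
Final stack (bottom to top): [18, 1, 10, 11, 28]


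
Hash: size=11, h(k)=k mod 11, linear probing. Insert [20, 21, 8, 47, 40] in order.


Insertions: 20->slot 9; 21->slot 10; 8->slot 8; 47->slot 3; 40->slot 7
Table: [None, None, None, 47, None, None, None, 40, 8, 20, 21]


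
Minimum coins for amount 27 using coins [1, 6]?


dp[0]=0; dp[i]=1+min(dp[i-c] for c in coins)
...dp[22]=7, dp[23]=8, dp[24]=4, dp[25]=5, dp[26]=6, dp[27]=7
Minimum coins for 27 = 7


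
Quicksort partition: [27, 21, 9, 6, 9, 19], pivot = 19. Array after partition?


Elements <= 19 go left of pivot.
Result: [9, 6, 9, 19, 27, 21], pivot at index 3


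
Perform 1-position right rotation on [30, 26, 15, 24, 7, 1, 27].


Right rotate by 1: [27, 30, 26, 15, 24, 7, 1]


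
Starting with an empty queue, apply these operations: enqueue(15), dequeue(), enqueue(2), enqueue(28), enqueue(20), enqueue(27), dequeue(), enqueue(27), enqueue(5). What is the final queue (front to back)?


enqueue(15) -> [15]
dequeue() returns 15 -> []
enqueue(2) -> [2]
enqueue(28) -> [2, 28]
enqueue(20) -> [2, 28, 20]
enqueue(27) -> [2, 28, 20, 27]
dequeue() returns 2 -> [28, 20, 27]
enqueue(27) -> [28, 20, 27, 27]
enqueue(5) -> [28, 20, 27, 27, 5]
Final queue (front to back): [28, 20, 27, 27, 5]


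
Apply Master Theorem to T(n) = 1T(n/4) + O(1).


a=1, b=4, c=0. log_4(1)=0 = c=0. Case 2: O(n^c log n) = O(log n)
Complexity: O(log n)
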